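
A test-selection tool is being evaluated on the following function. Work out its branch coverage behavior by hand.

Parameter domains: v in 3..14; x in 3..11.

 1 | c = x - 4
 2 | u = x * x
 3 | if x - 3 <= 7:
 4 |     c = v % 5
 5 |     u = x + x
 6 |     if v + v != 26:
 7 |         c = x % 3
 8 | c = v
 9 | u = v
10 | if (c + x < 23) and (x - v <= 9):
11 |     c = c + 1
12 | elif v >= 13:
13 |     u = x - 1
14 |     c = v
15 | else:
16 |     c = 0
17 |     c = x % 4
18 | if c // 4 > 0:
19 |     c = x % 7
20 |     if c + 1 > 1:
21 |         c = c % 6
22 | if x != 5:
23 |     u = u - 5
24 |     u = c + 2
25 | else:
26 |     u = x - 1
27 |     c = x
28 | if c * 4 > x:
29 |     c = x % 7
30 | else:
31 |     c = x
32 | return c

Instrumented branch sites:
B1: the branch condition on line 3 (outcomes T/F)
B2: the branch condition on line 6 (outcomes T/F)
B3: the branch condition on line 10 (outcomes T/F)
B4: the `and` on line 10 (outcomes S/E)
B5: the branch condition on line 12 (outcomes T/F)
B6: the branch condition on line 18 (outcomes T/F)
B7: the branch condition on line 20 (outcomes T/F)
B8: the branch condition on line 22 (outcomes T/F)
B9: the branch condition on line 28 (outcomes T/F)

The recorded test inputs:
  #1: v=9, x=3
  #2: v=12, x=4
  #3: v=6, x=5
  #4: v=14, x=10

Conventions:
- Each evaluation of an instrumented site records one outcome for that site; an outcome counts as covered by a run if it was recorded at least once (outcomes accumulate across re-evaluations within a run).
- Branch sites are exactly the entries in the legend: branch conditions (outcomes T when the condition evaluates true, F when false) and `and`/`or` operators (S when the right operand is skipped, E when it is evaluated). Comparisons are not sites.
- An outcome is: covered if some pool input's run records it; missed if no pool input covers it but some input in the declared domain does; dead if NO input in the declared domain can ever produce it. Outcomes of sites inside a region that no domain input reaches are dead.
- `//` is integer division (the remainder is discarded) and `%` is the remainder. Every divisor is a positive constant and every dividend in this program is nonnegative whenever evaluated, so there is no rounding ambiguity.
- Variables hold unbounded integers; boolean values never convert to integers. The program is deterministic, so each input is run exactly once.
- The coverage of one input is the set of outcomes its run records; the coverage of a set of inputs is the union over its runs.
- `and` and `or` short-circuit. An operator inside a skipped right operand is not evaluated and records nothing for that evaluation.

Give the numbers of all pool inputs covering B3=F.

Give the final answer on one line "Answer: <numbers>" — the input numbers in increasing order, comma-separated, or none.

input #1 (v=9, x=3): does not produce B3=F
input #2 (v=12, x=4): does not produce B3=F
input #3 (v=6, x=5): does not produce B3=F
input #4 (v=14, x=10): produces B3=F

Answer: 4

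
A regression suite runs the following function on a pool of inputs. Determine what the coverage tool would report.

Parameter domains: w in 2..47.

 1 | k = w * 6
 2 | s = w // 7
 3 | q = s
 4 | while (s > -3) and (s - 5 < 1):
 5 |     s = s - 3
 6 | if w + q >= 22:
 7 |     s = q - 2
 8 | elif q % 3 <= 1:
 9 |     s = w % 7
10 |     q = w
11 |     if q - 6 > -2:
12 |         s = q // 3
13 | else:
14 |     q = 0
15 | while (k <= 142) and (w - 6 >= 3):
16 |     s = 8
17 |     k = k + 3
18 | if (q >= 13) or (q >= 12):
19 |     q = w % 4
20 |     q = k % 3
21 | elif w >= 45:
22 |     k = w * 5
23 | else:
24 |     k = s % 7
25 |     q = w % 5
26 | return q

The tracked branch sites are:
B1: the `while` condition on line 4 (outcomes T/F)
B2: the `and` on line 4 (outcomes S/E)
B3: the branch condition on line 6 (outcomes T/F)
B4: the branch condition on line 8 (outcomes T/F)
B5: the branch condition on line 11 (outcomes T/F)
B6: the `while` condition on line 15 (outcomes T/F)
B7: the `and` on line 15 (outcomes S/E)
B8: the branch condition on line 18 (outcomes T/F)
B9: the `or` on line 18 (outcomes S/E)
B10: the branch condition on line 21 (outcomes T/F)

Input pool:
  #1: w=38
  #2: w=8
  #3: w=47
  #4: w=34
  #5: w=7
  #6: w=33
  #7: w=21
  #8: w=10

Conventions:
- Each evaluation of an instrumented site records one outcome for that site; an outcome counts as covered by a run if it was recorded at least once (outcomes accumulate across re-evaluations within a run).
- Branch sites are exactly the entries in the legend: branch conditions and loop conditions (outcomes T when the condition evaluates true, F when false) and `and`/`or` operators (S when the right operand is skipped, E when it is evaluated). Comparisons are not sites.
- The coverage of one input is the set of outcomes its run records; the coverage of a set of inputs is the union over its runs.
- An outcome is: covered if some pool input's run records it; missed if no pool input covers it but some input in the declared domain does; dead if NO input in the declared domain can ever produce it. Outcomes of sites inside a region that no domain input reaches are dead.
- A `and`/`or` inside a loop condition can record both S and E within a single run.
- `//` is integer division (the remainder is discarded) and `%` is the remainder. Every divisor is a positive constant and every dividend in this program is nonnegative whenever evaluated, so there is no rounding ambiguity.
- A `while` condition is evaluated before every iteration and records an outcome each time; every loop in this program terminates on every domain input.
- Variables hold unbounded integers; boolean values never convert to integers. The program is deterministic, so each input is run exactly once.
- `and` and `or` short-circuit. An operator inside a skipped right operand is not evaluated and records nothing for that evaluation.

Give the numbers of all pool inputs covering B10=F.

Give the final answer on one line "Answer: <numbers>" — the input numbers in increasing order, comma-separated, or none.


input #1 (w=38): produces B10=F
input #2 (w=8): produces B10=F
input #3 (w=47): does not produce B10=F
input #4 (w=34): produces B10=F
input #5 (w=7): produces B10=F
input #6 (w=33): produces B10=F
input #7 (w=21): produces B10=F
input #8 (w=10): produces B10=F
Answer: 1, 2, 4, 5, 6, 7, 8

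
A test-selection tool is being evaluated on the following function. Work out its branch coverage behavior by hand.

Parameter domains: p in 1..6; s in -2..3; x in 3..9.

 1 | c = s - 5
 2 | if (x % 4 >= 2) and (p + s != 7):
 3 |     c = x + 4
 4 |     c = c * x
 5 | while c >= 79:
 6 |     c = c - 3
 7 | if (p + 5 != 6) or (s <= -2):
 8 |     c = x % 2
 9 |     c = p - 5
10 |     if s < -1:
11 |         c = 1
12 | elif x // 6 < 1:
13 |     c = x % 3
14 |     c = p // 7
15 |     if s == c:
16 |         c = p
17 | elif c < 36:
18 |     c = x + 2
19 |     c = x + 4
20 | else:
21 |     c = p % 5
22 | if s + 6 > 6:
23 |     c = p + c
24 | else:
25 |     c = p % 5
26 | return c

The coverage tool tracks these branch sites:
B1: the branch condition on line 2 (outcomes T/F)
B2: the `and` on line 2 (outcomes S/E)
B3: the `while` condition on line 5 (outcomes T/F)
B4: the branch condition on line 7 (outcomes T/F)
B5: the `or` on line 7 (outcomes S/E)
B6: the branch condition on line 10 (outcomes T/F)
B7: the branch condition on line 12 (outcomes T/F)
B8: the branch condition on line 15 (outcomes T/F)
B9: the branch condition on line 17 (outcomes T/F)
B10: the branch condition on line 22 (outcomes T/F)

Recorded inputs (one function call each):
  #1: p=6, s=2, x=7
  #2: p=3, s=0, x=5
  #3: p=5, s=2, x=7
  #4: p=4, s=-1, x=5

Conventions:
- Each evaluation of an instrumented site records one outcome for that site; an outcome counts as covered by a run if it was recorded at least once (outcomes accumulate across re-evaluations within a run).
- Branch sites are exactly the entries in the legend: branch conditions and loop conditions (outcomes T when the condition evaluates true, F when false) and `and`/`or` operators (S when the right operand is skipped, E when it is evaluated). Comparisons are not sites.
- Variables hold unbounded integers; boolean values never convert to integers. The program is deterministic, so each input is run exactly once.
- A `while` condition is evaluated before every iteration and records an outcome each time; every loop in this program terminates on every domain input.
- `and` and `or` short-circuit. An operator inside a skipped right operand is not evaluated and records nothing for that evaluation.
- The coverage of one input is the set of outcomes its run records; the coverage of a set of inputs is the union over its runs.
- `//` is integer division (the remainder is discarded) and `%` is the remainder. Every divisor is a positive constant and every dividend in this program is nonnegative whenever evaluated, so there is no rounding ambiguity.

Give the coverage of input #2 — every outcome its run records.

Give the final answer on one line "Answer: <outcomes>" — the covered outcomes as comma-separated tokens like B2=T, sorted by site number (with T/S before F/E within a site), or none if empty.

Event log for input #2 (p=3, s=0, x=5):
  B2->S, B1->F, B3->F, B5->S, B4->T, B6->F, B10->F
as a set, this run covers: B1=F, B2=S, B3=F, B4=T, B5=S, B6=F, B10=F

Answer: B1=F, B2=S, B3=F, B4=T, B5=S, B6=F, B10=F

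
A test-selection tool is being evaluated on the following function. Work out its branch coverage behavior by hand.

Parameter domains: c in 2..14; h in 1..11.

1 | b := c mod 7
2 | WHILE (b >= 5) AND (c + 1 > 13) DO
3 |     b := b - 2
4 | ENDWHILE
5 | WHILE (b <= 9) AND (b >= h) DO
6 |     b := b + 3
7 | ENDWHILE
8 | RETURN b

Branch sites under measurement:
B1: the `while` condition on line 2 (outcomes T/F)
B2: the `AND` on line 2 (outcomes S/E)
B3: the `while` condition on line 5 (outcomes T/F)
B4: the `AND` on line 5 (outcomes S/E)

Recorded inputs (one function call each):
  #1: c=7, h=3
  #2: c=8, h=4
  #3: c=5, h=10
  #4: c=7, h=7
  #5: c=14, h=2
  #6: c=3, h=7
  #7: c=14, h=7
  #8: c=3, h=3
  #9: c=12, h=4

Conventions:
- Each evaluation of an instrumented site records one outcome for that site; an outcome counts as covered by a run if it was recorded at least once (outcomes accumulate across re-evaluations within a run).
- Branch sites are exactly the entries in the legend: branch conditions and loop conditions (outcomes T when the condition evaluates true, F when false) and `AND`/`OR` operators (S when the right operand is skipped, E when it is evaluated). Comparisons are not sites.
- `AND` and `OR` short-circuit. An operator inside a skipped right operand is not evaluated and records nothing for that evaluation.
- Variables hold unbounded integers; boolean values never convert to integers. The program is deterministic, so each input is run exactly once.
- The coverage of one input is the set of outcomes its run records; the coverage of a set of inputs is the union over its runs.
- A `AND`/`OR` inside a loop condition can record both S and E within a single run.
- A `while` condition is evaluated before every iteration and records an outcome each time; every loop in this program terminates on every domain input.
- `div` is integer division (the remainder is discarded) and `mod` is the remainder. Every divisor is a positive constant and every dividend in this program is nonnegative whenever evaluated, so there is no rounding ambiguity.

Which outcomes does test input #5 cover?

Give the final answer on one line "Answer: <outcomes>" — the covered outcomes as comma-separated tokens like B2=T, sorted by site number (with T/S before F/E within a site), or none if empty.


Simulating input #5 (c=14, h=2) step by step:
  B2->S, B1->F, B4->E, B3->F
as a set, this run covers: B1=F, B2=S, B3=F, B4=E
Answer: B1=F, B2=S, B3=F, B4=E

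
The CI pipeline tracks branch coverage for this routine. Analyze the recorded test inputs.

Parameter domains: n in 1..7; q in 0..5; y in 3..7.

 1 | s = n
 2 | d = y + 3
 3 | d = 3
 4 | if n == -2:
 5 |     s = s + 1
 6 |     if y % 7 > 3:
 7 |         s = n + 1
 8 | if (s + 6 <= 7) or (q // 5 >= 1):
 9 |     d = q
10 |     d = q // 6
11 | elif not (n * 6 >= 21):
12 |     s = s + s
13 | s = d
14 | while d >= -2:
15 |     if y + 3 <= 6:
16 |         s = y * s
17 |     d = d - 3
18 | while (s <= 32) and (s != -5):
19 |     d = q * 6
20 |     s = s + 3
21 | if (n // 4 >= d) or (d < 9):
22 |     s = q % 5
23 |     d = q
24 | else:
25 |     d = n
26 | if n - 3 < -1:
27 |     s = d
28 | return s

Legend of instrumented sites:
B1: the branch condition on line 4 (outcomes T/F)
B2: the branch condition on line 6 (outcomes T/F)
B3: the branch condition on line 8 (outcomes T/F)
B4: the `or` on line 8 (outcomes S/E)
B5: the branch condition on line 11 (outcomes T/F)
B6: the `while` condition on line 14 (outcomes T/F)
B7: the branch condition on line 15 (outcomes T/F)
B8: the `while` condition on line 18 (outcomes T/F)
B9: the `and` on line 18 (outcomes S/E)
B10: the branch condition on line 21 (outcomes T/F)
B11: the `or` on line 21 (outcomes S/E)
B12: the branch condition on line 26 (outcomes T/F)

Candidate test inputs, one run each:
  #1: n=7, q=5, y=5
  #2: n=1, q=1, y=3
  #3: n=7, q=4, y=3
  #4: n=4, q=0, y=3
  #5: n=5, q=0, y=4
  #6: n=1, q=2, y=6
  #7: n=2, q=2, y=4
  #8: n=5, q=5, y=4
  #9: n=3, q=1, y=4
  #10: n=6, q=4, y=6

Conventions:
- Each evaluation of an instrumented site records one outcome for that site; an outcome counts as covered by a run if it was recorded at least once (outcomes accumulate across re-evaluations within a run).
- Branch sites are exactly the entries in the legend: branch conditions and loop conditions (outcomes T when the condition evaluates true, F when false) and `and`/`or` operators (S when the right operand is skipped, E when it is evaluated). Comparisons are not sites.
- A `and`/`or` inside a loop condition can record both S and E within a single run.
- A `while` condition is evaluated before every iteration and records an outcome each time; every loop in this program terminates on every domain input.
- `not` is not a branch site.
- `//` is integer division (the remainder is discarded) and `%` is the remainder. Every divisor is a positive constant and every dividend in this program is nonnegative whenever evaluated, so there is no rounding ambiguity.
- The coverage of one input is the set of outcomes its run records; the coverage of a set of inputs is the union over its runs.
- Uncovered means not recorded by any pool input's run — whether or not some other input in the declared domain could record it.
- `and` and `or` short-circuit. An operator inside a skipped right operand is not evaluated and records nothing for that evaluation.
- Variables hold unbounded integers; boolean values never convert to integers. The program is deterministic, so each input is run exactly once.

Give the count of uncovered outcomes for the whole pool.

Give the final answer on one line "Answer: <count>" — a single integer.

test 1 (n=7, q=5, y=5) hits B1=F, B3=T, B4=E, B6=T, B6=F, B7=F, B8=T, B8=F, B9=S, B9=E, B10=F, B11=E, B12=F
test 2 (n=1, q=1, y=3) hits B1=F, B3=T, B4=S, B6=T, B6=F, B7=T, B8=T, B8=F, B9=S, B9=E, B10=T, B11=E, B12=T
test 3 (n=7, q=4, y=3) hits B1=F, B3=F, B4=E, B5=F, B6=T, B6=F, B7=T, B8=T, B8=F, B9=S, B9=E, B10=F, B11=E, B12=F
test 4 (n=4, q=0, y=3) hits B1=F, B3=F, B4=E, B5=F, B6=T, B6=F, B7=T, B8=T, B8=F, B9=S, B9=E, B10=T, B11=S, B12=F
test 5 (n=5, q=0, y=4) hits B1=F, B3=F, B4=E, B5=F, B6=T, B6=F, B7=F, B8=T, B8=F, B9=S, B9=E, B10=T, B11=S, B12=F
test 6 (n=1, q=2, y=6) hits B1=F, B3=T, B4=S, B6=T, B6=F, B7=F, B8=T, B8=F, B9=S, B9=E, B10=F, B11=E, B12=T
test 7 (n=2, q=2, y=4) hits B1=F, B3=F, B4=E, B5=T, B6=T, B6=F, B7=F, B8=T, B8=F, B9=S, B9=E, B10=F, B11=E, B12=F
test 8 (n=5, q=5, y=4) hits B1=F, B3=T, B4=E, B6=T, B6=F, B7=F, B8=T, B8=F, B9=S, B9=E, B10=F, B11=E, B12=F
test 9 (n=3, q=1, y=4) hits B1=F, B3=F, B4=E, B5=T, B6=T, B6=F, B7=F, B8=T, B8=F, B9=S, B9=E, B10=T, B11=E, B12=F
test 10 (n=6, q=4, y=6) hits B1=F, B3=F, B4=E, B5=F, B6=T, B6=F, B7=F, B8=T, B8=F, B9=S, B9=E, B10=F, B11=E, B12=F
union over the pool: B1=F, B3=T, B3=F, B4=S, B4=E, B5=T, B5=F, B6=T, B6=F, B7=T, B7=F, B8=T, B8=F, B9=S, B9=E, B10=T, B10=F, B11=S, B11=E, B12=T, B12=F
uncovered (3 of 24): B1=T, B2=T, B2=F

Answer: 3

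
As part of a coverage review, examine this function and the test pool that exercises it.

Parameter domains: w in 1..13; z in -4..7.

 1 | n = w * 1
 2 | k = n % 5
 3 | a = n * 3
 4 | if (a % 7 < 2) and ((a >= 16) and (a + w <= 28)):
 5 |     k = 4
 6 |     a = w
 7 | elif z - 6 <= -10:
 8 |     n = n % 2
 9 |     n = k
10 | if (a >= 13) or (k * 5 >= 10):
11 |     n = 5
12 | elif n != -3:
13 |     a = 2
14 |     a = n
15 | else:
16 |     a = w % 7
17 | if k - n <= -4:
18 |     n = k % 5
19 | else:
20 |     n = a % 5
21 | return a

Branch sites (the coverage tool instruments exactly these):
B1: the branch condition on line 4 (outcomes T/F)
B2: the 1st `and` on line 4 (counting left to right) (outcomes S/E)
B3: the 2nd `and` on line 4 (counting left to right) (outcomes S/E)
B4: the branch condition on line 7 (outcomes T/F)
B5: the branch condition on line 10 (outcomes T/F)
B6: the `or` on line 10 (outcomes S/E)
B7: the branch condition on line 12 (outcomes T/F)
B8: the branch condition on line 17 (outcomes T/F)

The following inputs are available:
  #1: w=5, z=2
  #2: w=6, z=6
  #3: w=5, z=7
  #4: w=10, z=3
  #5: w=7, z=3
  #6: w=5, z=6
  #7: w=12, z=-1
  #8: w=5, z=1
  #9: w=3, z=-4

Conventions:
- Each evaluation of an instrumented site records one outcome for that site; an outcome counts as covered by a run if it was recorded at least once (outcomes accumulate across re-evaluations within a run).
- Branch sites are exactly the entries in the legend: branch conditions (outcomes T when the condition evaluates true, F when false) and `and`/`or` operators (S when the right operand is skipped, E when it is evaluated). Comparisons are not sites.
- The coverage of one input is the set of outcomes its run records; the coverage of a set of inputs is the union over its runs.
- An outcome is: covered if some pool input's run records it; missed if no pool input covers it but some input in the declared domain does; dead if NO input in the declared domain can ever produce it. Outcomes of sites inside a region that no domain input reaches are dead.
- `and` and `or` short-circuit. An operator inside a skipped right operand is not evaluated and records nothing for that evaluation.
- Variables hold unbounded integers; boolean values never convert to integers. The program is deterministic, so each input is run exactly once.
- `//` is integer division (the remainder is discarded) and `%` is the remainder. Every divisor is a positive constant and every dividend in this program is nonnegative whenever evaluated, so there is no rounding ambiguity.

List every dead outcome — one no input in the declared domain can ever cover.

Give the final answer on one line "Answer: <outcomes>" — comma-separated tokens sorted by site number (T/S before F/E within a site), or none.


checking every outcome against all 156 domain inputs:
  B7=F: no domain input ever produces it -> dead
  reachable outcomes have witnesses, e.g. B1=T (e.g. w=7, z=-4), B1=F (e.g. w=1, z=-4), B2=S (e.g. w=1, z=-4), B2=E (e.g. w=5, z=-4)
Answer: B7=F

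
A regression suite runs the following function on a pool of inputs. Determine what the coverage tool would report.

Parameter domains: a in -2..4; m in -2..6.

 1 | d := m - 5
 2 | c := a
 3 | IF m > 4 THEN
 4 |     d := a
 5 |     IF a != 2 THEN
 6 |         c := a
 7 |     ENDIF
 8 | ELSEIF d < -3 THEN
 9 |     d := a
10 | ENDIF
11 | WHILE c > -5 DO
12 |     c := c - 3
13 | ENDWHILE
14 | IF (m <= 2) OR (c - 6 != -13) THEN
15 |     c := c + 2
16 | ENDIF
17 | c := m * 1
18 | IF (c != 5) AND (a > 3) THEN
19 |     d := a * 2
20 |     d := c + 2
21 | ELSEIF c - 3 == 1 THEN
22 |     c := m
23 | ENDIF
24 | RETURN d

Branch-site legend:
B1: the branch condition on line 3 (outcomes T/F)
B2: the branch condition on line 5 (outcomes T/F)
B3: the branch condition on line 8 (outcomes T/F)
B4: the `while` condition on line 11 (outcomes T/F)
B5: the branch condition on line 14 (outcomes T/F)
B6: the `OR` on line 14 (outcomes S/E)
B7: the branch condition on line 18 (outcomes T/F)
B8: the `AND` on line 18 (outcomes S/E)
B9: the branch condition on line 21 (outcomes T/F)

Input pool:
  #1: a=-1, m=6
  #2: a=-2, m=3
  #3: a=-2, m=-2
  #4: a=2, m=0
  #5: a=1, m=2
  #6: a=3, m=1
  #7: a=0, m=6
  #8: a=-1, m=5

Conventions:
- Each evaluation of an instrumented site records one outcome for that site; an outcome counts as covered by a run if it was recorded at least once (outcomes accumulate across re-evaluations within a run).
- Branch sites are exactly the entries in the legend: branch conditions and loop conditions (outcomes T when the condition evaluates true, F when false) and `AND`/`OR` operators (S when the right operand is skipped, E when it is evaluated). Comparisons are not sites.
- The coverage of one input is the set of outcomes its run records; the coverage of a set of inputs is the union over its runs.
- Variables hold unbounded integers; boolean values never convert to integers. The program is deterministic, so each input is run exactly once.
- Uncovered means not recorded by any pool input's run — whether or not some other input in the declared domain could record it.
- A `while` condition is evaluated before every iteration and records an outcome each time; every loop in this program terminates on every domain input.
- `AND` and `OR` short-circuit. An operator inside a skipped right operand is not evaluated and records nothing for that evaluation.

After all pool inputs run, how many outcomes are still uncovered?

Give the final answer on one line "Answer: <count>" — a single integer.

input #1 (a=-1, m=6): events B1->T, B2->T, B4->T, B4->T, B4->F, B6->E, B5->F, B8->E, B7->F, B9->F; covers B1=T, B2=T, B4=T, B4=F, B5=F, B6=E, B7=F, B8=E, B9=F
input #2 (a=-2, m=3): events B1->F, B3->F, B4->T, B4->F, B6->E, B5->T, B8->E, B7->F, B9->F; covers B1=F, B3=F, B4=T, B4=F, B5=T, B6=E, B7=F, B8=E, B9=F
input #3 (a=-2, m=-2): events B1->F, B3->T, B4->T, B4->F, B6->S, B5->T, B8->E, B7->F, B9->F; covers B1=F, B3=T, B4=T, B4=F, B5=T, B6=S, B7=F, B8=E, B9=F
input #4 (a=2, m=0): events B1->F, B3->T, B4->T, B4->T, B4->T, B4->F, B6->S, B5->T, B8->E, B7->F, B9->F; covers B1=F, B3=T, B4=T, B4=F, B5=T, B6=S, B7=F, B8=E, B9=F
input #5 (a=1, m=2): events B1->F, B3->F, B4->T, B4->T, B4->F, B6->S, B5->T, B8->E, B7->F, B9->F; covers B1=F, B3=F, B4=T, B4=F, B5=T, B6=S, B7=F, B8=E, B9=F
input #6 (a=3, m=1): events B1->F, B3->T, B4->T, B4->T, B4->T, B4->F, B6->S, B5->T, B8->E, B7->F, B9->F; covers B1=F, B3=T, B4=T, B4=F, B5=T, B6=S, B7=F, B8=E, B9=F
input #7 (a=0, m=6): events B1->T, B2->T, B4->T, B4->T, B4->F, B6->E, B5->T, B8->E, B7->F, B9->F; covers B1=T, B2=T, B4=T, B4=F, B5=T, B6=E, B7=F, B8=E, B9=F
input #8 (a=-1, m=5): events B1->T, B2->T, B4->T, B4->T, B4->F, B6->E, B5->F, B8->S, B7->F, B9->F; covers B1=T, B2=T, B4=T, B4=F, B5=F, B6=E, B7=F, B8=S, B9=F
union over the pool: B1=T, B1=F, B2=T, B3=T, B3=F, B4=T, B4=F, B5=T, B5=F, B6=S, B6=E, B7=F, B8=S, B8=E, B9=F
uncovered (3 of 18): B2=F, B7=T, B9=T

Answer: 3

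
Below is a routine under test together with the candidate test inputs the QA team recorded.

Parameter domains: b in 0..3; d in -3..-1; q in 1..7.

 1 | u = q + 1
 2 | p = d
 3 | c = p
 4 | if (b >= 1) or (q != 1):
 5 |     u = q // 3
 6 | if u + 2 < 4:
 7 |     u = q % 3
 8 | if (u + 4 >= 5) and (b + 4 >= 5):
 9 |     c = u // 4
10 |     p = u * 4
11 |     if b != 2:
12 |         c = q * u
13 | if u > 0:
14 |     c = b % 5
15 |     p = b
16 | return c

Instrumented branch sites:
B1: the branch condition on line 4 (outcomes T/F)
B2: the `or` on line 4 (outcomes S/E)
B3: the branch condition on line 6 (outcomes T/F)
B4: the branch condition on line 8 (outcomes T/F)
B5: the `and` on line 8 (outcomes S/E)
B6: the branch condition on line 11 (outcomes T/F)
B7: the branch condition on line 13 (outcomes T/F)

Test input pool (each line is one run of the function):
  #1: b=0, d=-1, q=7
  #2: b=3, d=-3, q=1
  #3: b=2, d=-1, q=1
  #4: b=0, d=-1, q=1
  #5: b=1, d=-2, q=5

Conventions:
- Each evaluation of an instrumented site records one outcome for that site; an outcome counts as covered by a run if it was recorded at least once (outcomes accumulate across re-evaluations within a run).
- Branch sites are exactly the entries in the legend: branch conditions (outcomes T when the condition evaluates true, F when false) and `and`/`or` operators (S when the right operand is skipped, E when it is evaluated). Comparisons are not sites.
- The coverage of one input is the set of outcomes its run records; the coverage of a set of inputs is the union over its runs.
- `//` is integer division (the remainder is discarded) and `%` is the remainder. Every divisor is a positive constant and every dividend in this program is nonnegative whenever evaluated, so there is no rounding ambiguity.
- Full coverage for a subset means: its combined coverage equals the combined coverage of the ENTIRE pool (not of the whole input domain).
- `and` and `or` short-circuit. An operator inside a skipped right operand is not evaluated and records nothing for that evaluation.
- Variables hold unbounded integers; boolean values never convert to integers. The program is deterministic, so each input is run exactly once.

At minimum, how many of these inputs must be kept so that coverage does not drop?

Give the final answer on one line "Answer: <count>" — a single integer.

input #1 (b=0, d=-1, q=7): events B2->E, B1->T, B3->F, B5->E, B4->F, B7->T; covers B1=T, B2=E, B3=F, B4=F, B5=E, B7=T
input #2 (b=3, d=-3, q=1): events B2->S, B1->T, B3->T, B5->E, B4->T, B6->T, B7->T; covers B1=T, B2=S, B3=T, B4=T, B5=E, B6=T, B7=T
input #3 (b=2, d=-1, q=1): events B2->S, B1->T, B3->T, B5->E, B4->T, B6->F, B7->T; covers B1=T, B2=S, B3=T, B4=T, B5=E, B6=F, B7=T
input #4 (b=0, d=-1, q=1): events B2->E, B1->F, B3->F, B5->E, B4->F, B7->T; covers B1=F, B2=E, B3=F, B4=F, B5=E, B7=T
input #5 (b=1, d=-2, q=5): events B2->S, B1->T, B3->T, B5->E, B4->T, B6->T, B7->T; covers B1=T, B2=S, B3=T, B4=T, B5=E, B6=T, B7=T
the full pool covers 12 outcomes: B1=T, B1=F, B2=S, B2=E, B3=T, B3=F, B4=T, B4=F, B5=E, B6=T, B6=F, B7=T
every size-1 subset falls short of the 12 outcomes (best: 7/12)
every size-2 subset falls short of the 12 outcomes (best: 11/12)
size 3: inputs {2, 3, 4} cover all 12 outcomes, and no lexicographically smaller subset of this size does

Answer: 3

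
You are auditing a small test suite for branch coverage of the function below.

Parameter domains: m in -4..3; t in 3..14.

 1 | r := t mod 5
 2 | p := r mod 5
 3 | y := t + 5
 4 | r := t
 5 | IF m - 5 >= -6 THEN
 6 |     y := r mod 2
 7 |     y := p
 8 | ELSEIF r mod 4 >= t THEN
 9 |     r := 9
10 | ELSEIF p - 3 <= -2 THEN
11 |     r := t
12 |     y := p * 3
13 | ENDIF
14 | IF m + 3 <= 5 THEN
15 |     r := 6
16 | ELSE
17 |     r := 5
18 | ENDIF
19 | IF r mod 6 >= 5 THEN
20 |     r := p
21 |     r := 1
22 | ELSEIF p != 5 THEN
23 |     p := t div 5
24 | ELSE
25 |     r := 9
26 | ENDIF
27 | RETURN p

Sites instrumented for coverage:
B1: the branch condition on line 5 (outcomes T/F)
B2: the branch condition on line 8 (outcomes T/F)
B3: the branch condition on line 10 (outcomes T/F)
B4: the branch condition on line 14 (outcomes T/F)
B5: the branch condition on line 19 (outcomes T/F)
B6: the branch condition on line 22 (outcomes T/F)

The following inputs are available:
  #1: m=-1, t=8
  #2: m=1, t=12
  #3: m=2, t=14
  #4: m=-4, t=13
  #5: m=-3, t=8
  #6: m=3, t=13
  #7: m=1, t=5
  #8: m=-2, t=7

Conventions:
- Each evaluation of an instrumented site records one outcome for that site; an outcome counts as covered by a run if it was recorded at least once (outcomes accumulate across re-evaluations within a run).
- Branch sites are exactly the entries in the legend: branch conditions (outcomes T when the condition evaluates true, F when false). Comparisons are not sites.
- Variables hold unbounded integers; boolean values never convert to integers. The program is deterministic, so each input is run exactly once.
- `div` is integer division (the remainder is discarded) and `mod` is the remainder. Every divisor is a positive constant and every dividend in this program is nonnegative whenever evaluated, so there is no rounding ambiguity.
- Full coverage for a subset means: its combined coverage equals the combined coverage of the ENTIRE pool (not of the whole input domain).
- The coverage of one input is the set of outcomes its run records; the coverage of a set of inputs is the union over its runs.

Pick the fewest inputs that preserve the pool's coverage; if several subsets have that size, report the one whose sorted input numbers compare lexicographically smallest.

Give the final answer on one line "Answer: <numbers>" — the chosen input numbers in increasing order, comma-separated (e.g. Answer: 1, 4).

test 1 (m=-1, t=8) fires B1->T, B4->T, B5->F, B6->T; hits B1=T, B4=T, B5=F, B6=T
test 2 (m=1, t=12) fires B1->T, B4->T, B5->F, B6->T; hits B1=T, B4=T, B5=F, B6=T
test 3 (m=2, t=14) fires B1->T, B4->T, B5->F, B6->T; hits B1=T, B4=T, B5=F, B6=T
test 4 (m=-4, t=13) fires B1->F, B2->F, B3->F, B4->T, B5->F, B6->T; hits B1=F, B2=F, B3=F, B4=T, B5=F, B6=T
test 5 (m=-3, t=8) fires B1->F, B2->F, B3->F, B4->T, B5->F, B6->T; hits B1=F, B2=F, B3=F, B4=T, B5=F, B6=T
test 6 (m=3, t=13) fires B1->T, B4->F, B5->T; hits B1=T, B4=F, B5=T
test 7 (m=1, t=5) fires B1->T, B4->T, B5->F, B6->T; hits B1=T, B4=T, B5=F, B6=T
test 8 (m=-2, t=7) fires B1->F, B2->F, B3->F, B4->T, B5->F, B6->T; hits B1=F, B2=F, B3=F, B4=T, B5=F, B6=T
the full pool covers 9 outcomes: B1=T, B1=F, B2=F, B3=F, B4=T, B4=F, B5=T, B5=F, B6=T
checked all size-1 subsets: none covers 9 outcomes (max 6/9)
size 2: inputs {4, 6} cover all 9 outcomes, and no lexicographically smaller subset of this size does

Answer: 4, 6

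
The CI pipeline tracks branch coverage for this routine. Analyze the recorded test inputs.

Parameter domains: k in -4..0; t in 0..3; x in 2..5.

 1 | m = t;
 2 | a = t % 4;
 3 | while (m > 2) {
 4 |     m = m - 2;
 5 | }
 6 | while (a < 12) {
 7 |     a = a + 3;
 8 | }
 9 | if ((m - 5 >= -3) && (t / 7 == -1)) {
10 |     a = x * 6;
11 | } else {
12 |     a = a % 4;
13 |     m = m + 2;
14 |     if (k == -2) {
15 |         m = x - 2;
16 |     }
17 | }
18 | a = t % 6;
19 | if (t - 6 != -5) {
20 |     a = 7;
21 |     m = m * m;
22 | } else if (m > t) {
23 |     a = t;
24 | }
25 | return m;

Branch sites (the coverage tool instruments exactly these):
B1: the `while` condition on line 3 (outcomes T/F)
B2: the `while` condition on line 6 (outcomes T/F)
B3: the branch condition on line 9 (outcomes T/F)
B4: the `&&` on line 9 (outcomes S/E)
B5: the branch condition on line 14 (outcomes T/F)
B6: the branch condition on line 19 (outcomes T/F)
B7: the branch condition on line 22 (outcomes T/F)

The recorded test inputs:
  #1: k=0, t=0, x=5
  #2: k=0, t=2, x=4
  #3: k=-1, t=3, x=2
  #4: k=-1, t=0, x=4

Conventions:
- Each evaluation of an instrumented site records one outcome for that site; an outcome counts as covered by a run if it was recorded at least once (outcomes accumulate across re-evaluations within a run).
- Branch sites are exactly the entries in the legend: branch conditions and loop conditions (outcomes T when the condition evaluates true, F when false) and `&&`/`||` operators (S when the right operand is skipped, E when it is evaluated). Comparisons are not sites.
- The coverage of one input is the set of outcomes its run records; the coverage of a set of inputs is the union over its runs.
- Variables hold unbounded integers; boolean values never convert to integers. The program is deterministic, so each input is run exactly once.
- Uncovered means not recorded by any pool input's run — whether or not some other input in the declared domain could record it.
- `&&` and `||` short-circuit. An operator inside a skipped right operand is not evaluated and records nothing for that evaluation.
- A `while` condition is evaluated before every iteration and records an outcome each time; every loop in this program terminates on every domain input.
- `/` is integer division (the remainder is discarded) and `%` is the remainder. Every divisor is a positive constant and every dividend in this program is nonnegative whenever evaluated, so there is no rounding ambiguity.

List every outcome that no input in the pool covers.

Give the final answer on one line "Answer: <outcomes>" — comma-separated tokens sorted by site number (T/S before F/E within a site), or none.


test 1 (k=0, t=0, x=5) fires B1->F, B2->T, B2->T, B2->T, B2->T, B2->F, B4->S, B3->F, B5->F, B6->T; hits B1=F, B2=T, B2=F, B3=F, B4=S, B5=F, B6=T
test 2 (k=0, t=2, x=4) fires B1->F, B2->T, B2->T, B2->T, B2->T, B2->F, B4->E, B3->F, B5->F, B6->T; hits B1=F, B2=T, B2=F, B3=F, B4=E, B5=F, B6=T
test 3 (k=-1, t=3, x=2) fires B1->T, B1->F, B2->T, B2->T, B2->T, B2->F, B4->S, B3->F, B5->F, B6->T; hits B1=T, B1=F, B2=T, B2=F, B3=F, B4=S, B5=F, B6=T
test 4 (k=-1, t=0, x=4) fires B1->F, B2->T, B2->T, B2->T, B2->T, B2->F, B4->S, B3->F, B5->F, B6->T; hits B1=F, B2=T, B2=F, B3=F, B4=S, B5=F, B6=T
union over the pool: B1=T, B1=F, B2=T, B2=F, B3=F, B4=S, B4=E, B5=F, B6=T
uncovered (5 of 14): B3=T, B5=T, B6=F, B7=T, B7=F
Answer: B3=T, B5=T, B6=F, B7=T, B7=F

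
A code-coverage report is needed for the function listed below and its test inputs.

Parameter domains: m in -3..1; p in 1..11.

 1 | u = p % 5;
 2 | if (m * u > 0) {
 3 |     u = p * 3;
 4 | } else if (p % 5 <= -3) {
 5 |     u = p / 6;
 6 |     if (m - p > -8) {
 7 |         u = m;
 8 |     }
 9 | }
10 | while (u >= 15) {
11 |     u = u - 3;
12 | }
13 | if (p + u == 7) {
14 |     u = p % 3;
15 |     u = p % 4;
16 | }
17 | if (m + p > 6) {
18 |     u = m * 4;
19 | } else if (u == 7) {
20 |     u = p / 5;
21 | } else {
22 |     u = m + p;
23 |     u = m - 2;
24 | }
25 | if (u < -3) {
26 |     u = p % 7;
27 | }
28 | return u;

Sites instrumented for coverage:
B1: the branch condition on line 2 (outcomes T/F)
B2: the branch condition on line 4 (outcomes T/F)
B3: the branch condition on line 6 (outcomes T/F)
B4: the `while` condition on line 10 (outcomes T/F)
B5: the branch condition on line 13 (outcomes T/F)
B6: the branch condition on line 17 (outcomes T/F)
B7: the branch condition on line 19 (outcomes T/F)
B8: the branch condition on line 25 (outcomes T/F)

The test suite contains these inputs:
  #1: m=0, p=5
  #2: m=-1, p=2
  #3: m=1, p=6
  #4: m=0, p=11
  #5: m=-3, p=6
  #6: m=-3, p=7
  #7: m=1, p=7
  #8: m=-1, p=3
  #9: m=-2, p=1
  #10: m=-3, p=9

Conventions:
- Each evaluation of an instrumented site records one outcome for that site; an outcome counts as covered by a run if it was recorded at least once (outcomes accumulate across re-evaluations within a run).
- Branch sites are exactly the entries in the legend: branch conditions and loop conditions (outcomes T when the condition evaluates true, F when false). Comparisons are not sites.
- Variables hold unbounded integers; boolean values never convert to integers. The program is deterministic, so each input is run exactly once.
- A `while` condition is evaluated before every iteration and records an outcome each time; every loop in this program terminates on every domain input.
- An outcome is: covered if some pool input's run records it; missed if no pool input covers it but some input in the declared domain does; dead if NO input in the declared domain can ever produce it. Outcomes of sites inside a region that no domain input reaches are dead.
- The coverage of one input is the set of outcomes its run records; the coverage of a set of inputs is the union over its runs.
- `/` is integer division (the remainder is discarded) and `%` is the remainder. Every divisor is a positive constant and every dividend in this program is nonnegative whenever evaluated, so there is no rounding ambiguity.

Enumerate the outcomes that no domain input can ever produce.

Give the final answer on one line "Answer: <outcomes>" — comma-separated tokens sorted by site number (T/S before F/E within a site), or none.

sweeping the full domain (55 inputs) for each outcome:
  B2=T: never recorded by any domain input -> dead
  B3=T: never recorded by any domain input -> dead
  B3=F: never recorded by any domain input -> dead
  B7=T: never recorded by any domain input -> dead
  reachable outcomes have witnesses, e.g. B1=T (e.g. m=1, p=1), B1=F (e.g. m=-3, p=1), B2=F (e.g. m=-3, p=1), B4=T (e.g. m=1, p=6)

Answer: B2=T, B3=T, B3=F, B7=T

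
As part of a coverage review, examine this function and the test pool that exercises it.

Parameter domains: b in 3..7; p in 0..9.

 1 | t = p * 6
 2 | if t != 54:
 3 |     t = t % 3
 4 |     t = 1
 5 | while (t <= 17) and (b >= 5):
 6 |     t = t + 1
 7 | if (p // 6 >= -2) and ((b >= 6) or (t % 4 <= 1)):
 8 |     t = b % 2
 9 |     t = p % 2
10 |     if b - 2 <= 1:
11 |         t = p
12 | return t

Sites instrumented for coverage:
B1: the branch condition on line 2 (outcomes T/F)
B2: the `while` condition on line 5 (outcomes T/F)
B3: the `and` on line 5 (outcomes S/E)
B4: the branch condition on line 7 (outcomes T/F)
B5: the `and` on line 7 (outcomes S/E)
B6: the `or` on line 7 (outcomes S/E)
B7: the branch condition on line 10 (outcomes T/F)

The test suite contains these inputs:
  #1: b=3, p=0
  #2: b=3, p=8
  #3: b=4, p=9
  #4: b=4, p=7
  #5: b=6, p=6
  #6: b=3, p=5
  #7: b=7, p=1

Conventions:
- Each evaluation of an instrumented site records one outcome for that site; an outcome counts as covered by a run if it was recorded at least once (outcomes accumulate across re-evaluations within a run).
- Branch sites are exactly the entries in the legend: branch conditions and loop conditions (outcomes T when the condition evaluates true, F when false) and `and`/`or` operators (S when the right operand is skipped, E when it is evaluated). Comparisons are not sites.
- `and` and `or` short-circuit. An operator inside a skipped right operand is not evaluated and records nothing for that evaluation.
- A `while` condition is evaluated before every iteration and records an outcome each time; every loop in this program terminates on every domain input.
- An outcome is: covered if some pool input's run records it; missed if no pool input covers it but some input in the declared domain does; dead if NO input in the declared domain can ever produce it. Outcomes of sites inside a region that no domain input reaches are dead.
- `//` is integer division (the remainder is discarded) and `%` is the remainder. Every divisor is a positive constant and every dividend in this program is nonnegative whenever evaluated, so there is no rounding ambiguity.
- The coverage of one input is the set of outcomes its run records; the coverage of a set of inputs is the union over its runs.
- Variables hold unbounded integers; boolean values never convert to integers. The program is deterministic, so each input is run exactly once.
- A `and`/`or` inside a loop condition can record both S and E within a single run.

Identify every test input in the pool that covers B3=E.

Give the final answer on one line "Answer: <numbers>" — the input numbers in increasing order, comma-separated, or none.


input #1 (b=3, p=0): hits B3=E
input #2 (b=3, p=8): hits B3=E
input #3 (b=4, p=9): never hits B3=E
input #4 (b=4, p=7): hits B3=E
input #5 (b=6, p=6): hits B3=E
input #6 (b=3, p=5): hits B3=E
input #7 (b=7, p=1): hits B3=E
Answer: 1, 2, 4, 5, 6, 7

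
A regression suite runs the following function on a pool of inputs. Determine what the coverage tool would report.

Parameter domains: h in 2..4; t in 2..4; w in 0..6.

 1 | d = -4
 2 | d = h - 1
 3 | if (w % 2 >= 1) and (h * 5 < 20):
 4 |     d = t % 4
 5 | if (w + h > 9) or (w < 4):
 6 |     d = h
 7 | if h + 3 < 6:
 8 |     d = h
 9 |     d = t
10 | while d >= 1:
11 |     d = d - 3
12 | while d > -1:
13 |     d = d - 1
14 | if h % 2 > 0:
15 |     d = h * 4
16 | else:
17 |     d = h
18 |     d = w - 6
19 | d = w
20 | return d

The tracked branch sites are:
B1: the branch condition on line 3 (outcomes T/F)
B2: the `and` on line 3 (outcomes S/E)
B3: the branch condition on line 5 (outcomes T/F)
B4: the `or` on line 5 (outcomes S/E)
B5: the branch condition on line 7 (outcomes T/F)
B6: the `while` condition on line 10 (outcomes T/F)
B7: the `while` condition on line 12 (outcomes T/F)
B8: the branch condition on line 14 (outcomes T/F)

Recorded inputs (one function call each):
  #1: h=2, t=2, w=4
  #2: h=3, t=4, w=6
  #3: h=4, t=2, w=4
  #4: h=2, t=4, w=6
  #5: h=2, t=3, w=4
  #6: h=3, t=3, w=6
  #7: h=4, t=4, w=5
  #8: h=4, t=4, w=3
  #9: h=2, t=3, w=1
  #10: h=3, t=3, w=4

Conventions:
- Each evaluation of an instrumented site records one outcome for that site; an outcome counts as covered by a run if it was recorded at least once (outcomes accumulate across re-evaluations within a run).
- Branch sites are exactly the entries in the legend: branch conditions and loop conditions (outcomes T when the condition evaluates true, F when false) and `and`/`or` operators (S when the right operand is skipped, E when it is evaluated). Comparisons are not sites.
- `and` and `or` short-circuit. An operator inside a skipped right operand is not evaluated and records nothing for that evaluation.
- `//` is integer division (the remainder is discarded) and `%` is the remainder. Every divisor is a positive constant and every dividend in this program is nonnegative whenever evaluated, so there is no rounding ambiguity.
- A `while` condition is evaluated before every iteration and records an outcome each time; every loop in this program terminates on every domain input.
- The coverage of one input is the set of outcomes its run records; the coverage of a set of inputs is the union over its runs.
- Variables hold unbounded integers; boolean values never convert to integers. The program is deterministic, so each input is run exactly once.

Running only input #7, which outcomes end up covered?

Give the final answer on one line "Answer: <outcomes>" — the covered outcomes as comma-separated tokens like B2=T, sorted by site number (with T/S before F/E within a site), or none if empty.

Tracing the run of input #7 (h=4, t=4, w=5):
  B2->E, B1->F, B4->E, B3->F, B5->F, B6->T, B6->F, B7->T, B7->F, B8->F
distinct outcomes covered: B1=F, B2=E, B3=F, B4=E, B5=F, B6=T, B6=F, B7=T, B7=F, B8=F

Answer: B1=F, B2=E, B3=F, B4=E, B5=F, B6=T, B6=F, B7=T, B7=F, B8=F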